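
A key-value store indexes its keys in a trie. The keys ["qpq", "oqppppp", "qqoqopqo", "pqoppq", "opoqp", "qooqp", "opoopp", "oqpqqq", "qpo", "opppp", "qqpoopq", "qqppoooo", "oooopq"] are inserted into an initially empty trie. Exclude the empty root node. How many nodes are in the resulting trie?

56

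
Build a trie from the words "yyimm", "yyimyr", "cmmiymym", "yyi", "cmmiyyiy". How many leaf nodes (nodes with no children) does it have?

A leaf is a node with no children — equivalently, the end of a word that is not a proper prefix of any other stored word.
Those words: "cmmiymym", "cmmiyyiy", "yyimm", "yyimyr"
Leaf count: 4

4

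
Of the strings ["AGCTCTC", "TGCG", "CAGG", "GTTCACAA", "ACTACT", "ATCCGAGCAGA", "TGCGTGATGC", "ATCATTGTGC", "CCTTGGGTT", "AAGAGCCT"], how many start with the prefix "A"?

5

Filter for entries beginning with "A":
Matches: "AAGAGCCT", "ACTACT", "AGCTCTC", "ATCATTGTGC", "ATCCGAGCAGA"
Count: 5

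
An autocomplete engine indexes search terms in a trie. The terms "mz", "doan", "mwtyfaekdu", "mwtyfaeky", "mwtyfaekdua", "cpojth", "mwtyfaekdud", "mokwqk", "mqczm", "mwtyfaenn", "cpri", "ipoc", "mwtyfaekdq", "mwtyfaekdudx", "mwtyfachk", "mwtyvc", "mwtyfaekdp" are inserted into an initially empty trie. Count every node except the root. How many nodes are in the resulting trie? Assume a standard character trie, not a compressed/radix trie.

Trace insertions, counting only characters that open a new branch:
  "mz" → 2 new (m, z)
  "doan" → 4 new (d, o, a, n)
  "mwtyfaekdu" → prefix "m" already present; 9 new (w, t, y, f, a, e, k, d, u)
  "mwtyfaeky" → prefix "mwtyfaek" already present; 1 new (y)
  "mwtyfaekdua" → prefix "mwtyfaekdu" already present; 1 new (a)
  "cpojth" → 6 new (c, p, o, j, t, h)
  "mwtyfaekdud" → prefix "mwtyfaekdu" already present; 1 new (d)
  "mokwqk" → prefix "m" already present; 5 new (o, k, w, q, k)
  "mqczm" → prefix "m" already present; 4 new (q, c, z, m)
  "mwtyfaenn" → prefix "mwtyfae" already present; 2 new (n, n)
  "cpri" → prefix "cp" already present; 2 new (r, i)
  "ipoc" → 4 new (i, p, o, c)
  "mwtyfaekdq" → prefix "mwtyfaekd" already present; 1 new (q)
  "mwtyfaekdudx" → prefix "mwtyfaekdud" already present; 1 new (x)
  "mwtyfachk" → prefix "mwtyfa" already present; 3 new (c, h, k)
  "mwtyvc" → prefix "mwty" already present; 2 new (v, c)
  "mwtyfaekdp" → prefix "mwtyfaekd" already present; 1 new (p)
Total nodes = 2 + 4 + 9 + 1 + 1 + 6 + 1 + 5 + 4 + 2 + 2 + 4 + 1 + 1 + 3 + 2 + 1 = 49

49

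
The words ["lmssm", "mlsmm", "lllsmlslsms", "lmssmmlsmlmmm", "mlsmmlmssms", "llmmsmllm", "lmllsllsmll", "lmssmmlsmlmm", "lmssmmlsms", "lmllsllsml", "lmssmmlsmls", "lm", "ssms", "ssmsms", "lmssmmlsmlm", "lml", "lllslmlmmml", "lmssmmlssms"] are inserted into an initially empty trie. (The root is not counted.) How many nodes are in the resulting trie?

68

Insert word by word; a character creates a node only if that edge doesn't already exist:
  "lmssm" → 5 new (l, m, s, s, m)
  "mlsmm" → 5 new (m, l, s, m, m)
  "lllsmlslsms" → prefix "l" already present; 10 new (l, l, s, m, l, s, l, s, m, s)
  "lmssmmlsmlmmm" → prefix "lmssm" already present; 8 new (m, l, s, m, l, m, m, m)
  "mlsmmlmssms" → prefix "mlsmm" already present; 6 new (l, m, s, s, m, s)
  "llmmsmllm" → prefix "ll" already present; 7 new (m, m, s, m, l, l, m)
  "lmllsllsmll" → prefix "lm" already present; 9 new (l, l, s, l, l, s, m, l, l)
  "lmssmmlsmlmm" → prefix "lmssmmlsmlmm" already present; 0 new (none)
  "lmssmmlsms" → prefix "lmssmmlsm" already present; 1 new (s)
  "lmllsllsml" → prefix "lmllsllsml" already present; 0 new (none)
  "lmssmmlsmls" → prefix "lmssmmlsml" already present; 1 new (s)
  "lm" → prefix "lm" already present; 0 new (none)
  "ssms" → 4 new (s, s, m, s)
  "ssmsms" → prefix "ssms" already present; 2 new (m, s)
  "lmssmmlsmlm" → prefix "lmssmmlsmlm" already present; 0 new (none)
  "lml" → prefix "lml" already present; 0 new (none)
  "lllslmlmmml" → prefix "llls" already present; 7 new (l, m, l, m, m, m, l)
  "lmssmmlssms" → prefix "lmssmmls" already present; 3 new (s, m, s)
Total nodes = 5 + 5 + 10 + 8 + 6 + 7 + 9 + 0 + 1 + 0 + 1 + 0 + 4 + 2 + 0 + 0 + 7 + 3 = 68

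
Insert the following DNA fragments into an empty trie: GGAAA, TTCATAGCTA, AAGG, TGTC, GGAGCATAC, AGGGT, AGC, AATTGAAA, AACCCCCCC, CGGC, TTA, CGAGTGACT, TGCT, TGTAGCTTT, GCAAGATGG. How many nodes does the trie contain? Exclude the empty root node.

74

Trace insertions, counting only characters that open a new branch:
  "GGAAA" → 5 new (G, G, A, A, A)
  "TTCATAGCTA" → 10 new (T, T, C, A, T, A, G, C, T, A)
  "AAGG" → 4 new (A, A, G, G)
  "TGTC" → prefix "T" already present; 3 new (G, T, C)
  "GGAGCATAC" → prefix "GGA" already present; 6 new (G, C, A, T, A, C)
  "AGGGT" → prefix "A" already present; 4 new (G, G, G, T)
  "AGC" → prefix "AG" already present; 1 new (C)
  "AATTGAAA" → prefix "AA" already present; 6 new (T, T, G, A, A, A)
  "AACCCCCCC" → prefix "AA" already present; 7 new (C, C, C, C, C, C, C)
  "CGGC" → 4 new (C, G, G, C)
  "TTA" → prefix "TT" already present; 1 new (A)
  "CGAGTGACT" → prefix "CG" already present; 7 new (A, G, T, G, A, C, T)
  "TGCT" → prefix "TG" already present; 2 new (C, T)
  "TGTAGCTTT" → prefix "TGT" already present; 6 new (A, G, C, T, T, T)
  "GCAAGATGG" → prefix "G" already present; 8 new (C, A, A, G, A, T, G, G)
Total nodes = 5 + 10 + 4 + 3 + 6 + 4 + 1 + 6 + 7 + 4 + 1 + 7 + 2 + 6 + 8 = 74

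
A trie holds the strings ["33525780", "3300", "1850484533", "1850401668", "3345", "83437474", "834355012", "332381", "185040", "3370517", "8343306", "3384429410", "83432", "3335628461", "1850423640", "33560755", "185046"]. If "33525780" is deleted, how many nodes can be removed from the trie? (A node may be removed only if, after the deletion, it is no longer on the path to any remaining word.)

5

After clearing the end-marker at "33525780", prune upward until reaching a node still needed by another word.
The suffix "25780" (5 nodes) is used only by "33525780"; the node for "335" still has the child "6", so pruning stops there.
Nodes removed: 5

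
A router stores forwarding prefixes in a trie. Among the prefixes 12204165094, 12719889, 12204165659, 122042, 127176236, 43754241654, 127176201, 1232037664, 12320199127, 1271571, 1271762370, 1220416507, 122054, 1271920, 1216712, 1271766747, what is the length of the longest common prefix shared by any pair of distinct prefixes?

Look for the deepest trie node that still has at least two words in its subtree.
e.g. "1220416507" and "12204165094" share the prefix "122041650" of length 9; no pair shares a longer one.
Longest shared-prefix length: 9

9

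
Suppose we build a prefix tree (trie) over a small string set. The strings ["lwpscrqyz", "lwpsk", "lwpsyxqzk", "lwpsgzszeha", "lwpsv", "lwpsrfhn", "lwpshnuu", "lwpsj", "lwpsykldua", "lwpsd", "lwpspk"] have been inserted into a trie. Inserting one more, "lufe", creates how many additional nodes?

3

"l" is already a path in the trie; the remaining "ufe" must be added.
New nodes needed: |"lufe"| − 1 = 4 − 1 = 3.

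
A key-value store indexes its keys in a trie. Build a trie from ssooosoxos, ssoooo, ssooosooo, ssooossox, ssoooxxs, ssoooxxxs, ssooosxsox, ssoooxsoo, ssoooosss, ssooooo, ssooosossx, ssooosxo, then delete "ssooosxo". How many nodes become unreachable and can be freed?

After clearing the end-marker at "ssooosxo", prune upward until reaching a node still needed by another word.
The suffix "o" (1 node) is used only by "ssooosxo"; the node for "ssooosx" still has the child "s", so pruning stops there.
Nodes removed: 1

1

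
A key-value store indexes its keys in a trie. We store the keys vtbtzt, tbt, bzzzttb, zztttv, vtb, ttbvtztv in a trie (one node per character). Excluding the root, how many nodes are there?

Count nodes per top-level branch (shared prefixes stored once):
  'b'-branch (bzzzttb): 7 nodes
  't'-branch (tbt, ttbvtztv): 10 nodes
  'v'-branch (vtb, vtbtzt): 6 nodes
  'z'-branch (zztttv): 6 nodes
Sum: 29

29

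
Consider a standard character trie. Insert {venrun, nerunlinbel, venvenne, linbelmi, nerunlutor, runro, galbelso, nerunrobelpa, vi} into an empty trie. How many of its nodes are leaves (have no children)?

A leaf is a node with no children — equivalently, the end of a word that is not a proper prefix of any other stored word.
Those words: "galbelso", "linbelmi", "nerunlinbel", "nerunlutor", "nerunrobelpa", "runro", "venrun", "venvenne", "vi"
Leaf count: 9

9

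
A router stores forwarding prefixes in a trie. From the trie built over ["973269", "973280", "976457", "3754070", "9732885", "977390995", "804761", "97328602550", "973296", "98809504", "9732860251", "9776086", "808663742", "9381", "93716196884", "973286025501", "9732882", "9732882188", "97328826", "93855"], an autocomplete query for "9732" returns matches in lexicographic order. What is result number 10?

973296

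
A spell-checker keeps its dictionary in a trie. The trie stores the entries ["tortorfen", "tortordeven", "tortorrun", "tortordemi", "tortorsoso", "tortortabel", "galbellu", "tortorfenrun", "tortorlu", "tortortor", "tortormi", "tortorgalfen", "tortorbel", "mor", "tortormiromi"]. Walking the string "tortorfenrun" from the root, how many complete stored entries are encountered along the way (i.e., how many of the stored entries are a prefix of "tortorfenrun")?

2

Traverse "tortorfenrun" character by character; count nodes along the way that are marked as word ends.
Prefixes of the query that are stored words: "tortorfen", "tortorfenrun"
Count: 2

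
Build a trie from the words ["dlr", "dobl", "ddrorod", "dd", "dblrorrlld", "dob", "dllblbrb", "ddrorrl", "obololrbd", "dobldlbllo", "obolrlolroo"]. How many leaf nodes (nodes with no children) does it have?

Leaves are exactly the stored words that no other stored word extends.
Those words: "dblrorrlld", "ddrorod", "ddrorrl", "dllblbrb", "dlr", "dobldlbllo", "obololrbd", "obolrlolroo"
Leaf count: 8

8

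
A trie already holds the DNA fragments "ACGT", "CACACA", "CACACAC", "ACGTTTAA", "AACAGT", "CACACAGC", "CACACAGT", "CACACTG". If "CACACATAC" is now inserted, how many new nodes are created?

3

Walking "CACACATAC" from the root, the first 6 characters ("CACACA") follow existing edges; "T" is the first miss.
New nodes needed: |"CACACATAC"| − 6 = 9 − 6 = 3.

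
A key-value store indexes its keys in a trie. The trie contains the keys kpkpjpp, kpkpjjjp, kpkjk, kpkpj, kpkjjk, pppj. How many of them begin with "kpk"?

5

Traverse to the node for "kpk", then collect every word in that subtree.
Words under "kpk": kpkjjk, kpkjk, kpkpj, kpkpjjjp, kpkpjpp
Count: 5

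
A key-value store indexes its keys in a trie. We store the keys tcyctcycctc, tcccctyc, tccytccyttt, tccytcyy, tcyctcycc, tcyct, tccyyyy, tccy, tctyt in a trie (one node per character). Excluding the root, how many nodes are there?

Insert word by word; a character creates a node only if that edge doesn't already exist:
  "tcyctcycctc" → 11 new (t, c, y, c, t, c, y, c, c, t, c)
  "tcccctyc" → prefix "tc" already present; 6 new (c, c, c, t, y, c)
  "tccytccyttt" → prefix "tcc" already present; 8 new (y, t, c, c, y, t, t, t)
  "tccytcyy" → prefix "tccytc" already present; 2 new (y, y)
  "tcyctcycc" → prefix "tcyctcycc" already present; 0 new (none)
  "tcyct" → prefix "tcyct" already present; 0 new (none)
  "tccyyyy" → prefix "tccy" already present; 3 new (y, y, y)
  "tccy" → prefix "tccy" already present; 0 new (none)
  "tctyt" → prefix "tc" already present; 3 new (t, y, t)
Total nodes = 11 + 6 + 8 + 2 + 0 + 0 + 3 + 0 + 3 = 33

33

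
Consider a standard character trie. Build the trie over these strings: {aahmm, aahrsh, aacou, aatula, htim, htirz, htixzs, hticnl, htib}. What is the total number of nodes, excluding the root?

Count nodes per top-level branch (shared prefixes stored once):
  'a'-branch (aacou, aahmm, aahrsh, aatula): 15 nodes
  'h'-branch (htib, hticnl, htim, htirz, htixzs): 13 nodes
Sum: 28

28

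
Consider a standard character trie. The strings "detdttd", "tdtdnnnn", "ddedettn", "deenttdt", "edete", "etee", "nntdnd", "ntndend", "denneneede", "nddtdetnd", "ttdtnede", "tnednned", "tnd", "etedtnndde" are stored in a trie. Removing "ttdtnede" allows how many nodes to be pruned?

7

Walk "ttdtnede" from the leaf back toward the root, removing each node that no remaining word uses.
The suffix "tdtnede" (7 nodes) is used only by "ttdtnede"; the node for "t" still has the child "d", so pruning stops there.
Nodes removed: 7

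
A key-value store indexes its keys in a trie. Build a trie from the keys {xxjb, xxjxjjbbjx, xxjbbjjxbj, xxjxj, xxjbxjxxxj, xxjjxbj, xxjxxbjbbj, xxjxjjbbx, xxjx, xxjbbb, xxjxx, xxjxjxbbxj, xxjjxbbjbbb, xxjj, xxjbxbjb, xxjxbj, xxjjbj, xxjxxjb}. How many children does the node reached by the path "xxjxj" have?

Follow the path "xxjxj" to its node, then look at its outgoing edges.
Characters that immediately follow "xxjxj" among the stored strings: {j, x}.
That node has 2 child edges.

2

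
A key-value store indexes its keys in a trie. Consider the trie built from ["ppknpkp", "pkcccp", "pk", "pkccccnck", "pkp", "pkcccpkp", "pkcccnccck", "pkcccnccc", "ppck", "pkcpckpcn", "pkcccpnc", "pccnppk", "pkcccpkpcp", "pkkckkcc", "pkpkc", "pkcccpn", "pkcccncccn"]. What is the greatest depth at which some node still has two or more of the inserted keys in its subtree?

9

Look for the deepest trie node that still has at least two words in its subtree.
"pkcccnccc" and "pkcccnccck" agree on "pkcccnccc" (9 characters) before diverging; nothing deeper is shared.
Longest shared-prefix length: 9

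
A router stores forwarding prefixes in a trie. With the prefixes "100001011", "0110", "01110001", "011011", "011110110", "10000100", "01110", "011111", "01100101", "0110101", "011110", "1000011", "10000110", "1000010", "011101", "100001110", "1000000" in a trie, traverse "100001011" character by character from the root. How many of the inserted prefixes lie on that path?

Traverse "100001011" character by character; count nodes along the way that are marked as word ends.
Prefixes of the query that are stored words: "1000010", "100001011"
Count: 2

2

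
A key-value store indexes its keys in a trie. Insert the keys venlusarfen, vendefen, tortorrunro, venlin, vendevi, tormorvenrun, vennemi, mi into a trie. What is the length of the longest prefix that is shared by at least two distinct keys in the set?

5

Look for the deepest trie node that still has at least two words in its subtree.
"vendefen" and "vendevi" agree on "vende" (5 characters) before diverging; nothing deeper is shared.
Longest shared-prefix length: 5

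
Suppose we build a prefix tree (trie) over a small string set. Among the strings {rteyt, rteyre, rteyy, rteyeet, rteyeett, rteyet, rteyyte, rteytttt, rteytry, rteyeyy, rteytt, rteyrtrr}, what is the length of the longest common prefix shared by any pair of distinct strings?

7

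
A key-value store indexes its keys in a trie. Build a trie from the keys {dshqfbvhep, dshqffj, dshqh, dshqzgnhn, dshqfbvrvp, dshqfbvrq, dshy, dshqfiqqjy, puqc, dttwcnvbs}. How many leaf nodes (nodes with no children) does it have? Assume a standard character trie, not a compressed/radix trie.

10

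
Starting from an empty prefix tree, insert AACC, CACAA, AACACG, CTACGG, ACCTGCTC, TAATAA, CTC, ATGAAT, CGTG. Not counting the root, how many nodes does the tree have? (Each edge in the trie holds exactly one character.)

Trie structure (* marks end of a word):
(root)
├─ A
│  ├─ A
│  │  └─ C
│  │     ├─ A
│  │     │  └─ C
│  │     │     └─ G *
│  │     └─ C *
│  ├─ C
│  │  └─ C
│  │     └─ T
│  │        └─ G
│  │           └─ C
│  │              └─ T
│  │                 └─ C *
│  └─ T
│     └─ G
│        └─ A
│           └─ A
│              └─ T *
├─ C
│  ├─ A
│  │  └─ C
│  │     └─ A
│  │        └─ A *
│  ├─ G
│  │  └─ T
│  │     └─ G *
│  └─ T
│     ├─ A
│     │  └─ C
│     │     └─ G
│     │        └─ G *
│     └─ C *
└─ T
   └─ A
      └─ A
         └─ T
            └─ A
               └─ A *
Counting every labelled node above: 39.

39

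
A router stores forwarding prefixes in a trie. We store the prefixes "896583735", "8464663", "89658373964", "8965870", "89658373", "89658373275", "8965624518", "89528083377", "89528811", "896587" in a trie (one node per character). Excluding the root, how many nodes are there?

Trace insertions, counting only characters that open a new branch:
  "896583735" → 9 new (8, 9, 6, 5, 8, 3, 7, 3, 5)
  "8464663" → prefix "8" already present; 6 new (4, 6, 4, 6, 6, 3)
  "89658373964" → prefix "89658373" already present; 3 new (9, 6, 4)
  "8965870" → prefix "89658" already present; 2 new (7, 0)
  "89658373" → prefix "89658373" already present; 0 new (none)
  "89658373275" → prefix "89658373" already present; 3 new (2, 7, 5)
  "8965624518" → prefix "8965" already present; 6 new (6, 2, 4, 5, 1, 8)
  "89528083377" → prefix "89" already present; 9 new (5, 2, 8, 0, 8, 3, 3, 7, 7)
  "89528811" → prefix "89528" already present; 3 new (8, 1, 1)
  "896587" → prefix "896587" already present; 0 new (none)
Total nodes = 9 + 6 + 3 + 2 + 0 + 3 + 6 + 9 + 3 + 0 = 41

41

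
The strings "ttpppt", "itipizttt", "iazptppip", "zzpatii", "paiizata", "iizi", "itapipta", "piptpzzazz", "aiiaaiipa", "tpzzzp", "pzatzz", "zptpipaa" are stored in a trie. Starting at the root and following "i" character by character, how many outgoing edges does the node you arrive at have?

Walk "i" from the root, arriving at one node.
Distinct next characters after "i": a, i, t.
That node has 3 child edges.

3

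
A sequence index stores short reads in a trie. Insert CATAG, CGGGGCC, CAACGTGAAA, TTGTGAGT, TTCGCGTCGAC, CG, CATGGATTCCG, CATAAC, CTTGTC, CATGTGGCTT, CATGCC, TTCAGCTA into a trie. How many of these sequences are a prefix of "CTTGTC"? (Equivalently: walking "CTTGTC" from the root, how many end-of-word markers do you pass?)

1

Check each prefix of "CTTGTC" against the stored set — each match is an end-marker on the path.
Prefixes of the query that are stored words: "CTTGTC"
Count: 1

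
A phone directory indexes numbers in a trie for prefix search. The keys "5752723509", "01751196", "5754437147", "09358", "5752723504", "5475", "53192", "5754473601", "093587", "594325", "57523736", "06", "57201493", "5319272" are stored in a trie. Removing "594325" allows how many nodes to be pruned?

5

After clearing the end-marker at "594325", prune upward until reaching a node still needed by another word.
The suffix "94325" (5 nodes) is used only by "594325"; the node for "5" still has the child "7", so pruning stops there.
Nodes removed: 5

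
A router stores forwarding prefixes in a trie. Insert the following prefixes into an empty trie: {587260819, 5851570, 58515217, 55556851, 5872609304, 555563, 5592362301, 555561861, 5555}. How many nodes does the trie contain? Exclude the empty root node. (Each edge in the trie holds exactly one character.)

Trace insertions, counting only characters that open a new branch:
  "587260819" → 9 new (5, 8, 7, 2, 6, 0, 8, 1, 9)
  "5851570" → prefix "58" already present; 5 new (5, 1, 5, 7, 0)
  "58515217" → prefix "58515" already present; 3 new (2, 1, 7)
  "55556851" → prefix "5" already present; 7 new (5, 5, 5, 6, 8, 5, 1)
  "5872609304" → prefix "587260" already present; 4 new (9, 3, 0, 4)
  "555563" → prefix "55556" already present; 1 new (3)
  "5592362301" → prefix "55" already present; 8 new (9, 2, 3, 6, 2, 3, 0, 1)
  "555561861" → prefix "55556" already present; 4 new (1, 8, 6, 1)
  "5555" → prefix "5555" already present; 0 new (none)
Total nodes = 9 + 5 + 3 + 7 + 4 + 1 + 8 + 4 + 0 = 41

41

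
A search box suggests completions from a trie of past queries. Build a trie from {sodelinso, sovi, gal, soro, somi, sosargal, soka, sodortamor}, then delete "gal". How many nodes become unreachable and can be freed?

3

A node on "gal"'s path can go only if nothing else ends at it or branches off below it.
No other word shares any prefix with "gal", so all 3 of its nodes go.
Nodes removed: 3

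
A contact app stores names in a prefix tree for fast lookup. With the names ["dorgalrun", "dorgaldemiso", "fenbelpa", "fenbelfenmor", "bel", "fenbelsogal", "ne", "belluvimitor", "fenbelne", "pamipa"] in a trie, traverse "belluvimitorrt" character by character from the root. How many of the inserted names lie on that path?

Walk "belluvimitorrt" from the root; an end-of-word marker is hit whenever a stored word is a prefix of "belluvimitorrt".
Prefixes of the query that are stored words: "bel", "belluvimitor"
Count: 2

2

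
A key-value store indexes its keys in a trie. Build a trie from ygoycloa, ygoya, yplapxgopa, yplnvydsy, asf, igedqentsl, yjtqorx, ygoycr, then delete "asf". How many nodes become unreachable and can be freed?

3

After clearing the end-marker at "asf", prune upward until reaching a node still needed by another word.
No other word shares any prefix with "asf", so all 3 of its nodes go.
Nodes removed: 3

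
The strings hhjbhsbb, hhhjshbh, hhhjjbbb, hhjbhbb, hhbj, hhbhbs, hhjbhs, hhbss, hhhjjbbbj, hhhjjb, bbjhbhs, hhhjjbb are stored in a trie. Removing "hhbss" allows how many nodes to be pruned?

Walk "hhbss" from the leaf back toward the root, removing each node that no remaining word uses.
The suffix "ss" (2 nodes) is used only by "hhbss"; the node for "hhb" still has the child "j", so pruning stops there.
Nodes removed: 2

2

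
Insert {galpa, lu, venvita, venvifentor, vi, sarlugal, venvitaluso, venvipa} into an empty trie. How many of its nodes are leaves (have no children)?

7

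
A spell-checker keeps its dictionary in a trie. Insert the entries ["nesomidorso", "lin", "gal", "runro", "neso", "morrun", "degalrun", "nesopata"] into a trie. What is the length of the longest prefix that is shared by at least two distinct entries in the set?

4

The deepest shared node is where two words last agree before diverging.
"neso" and "nesomidorso" agree on "neso" (4 characters) before diverging; nothing deeper is shared.
Longest shared-prefix length: 4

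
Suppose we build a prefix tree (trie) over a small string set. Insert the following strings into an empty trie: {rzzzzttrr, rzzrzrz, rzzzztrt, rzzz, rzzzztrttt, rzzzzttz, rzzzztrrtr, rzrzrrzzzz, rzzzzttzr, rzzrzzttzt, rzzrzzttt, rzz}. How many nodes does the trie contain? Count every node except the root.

Insert word by word; a character creates a node only if that edge doesn't already exist:
  "rzzzzttrr" → 9 new (r, z, z, z, z, t, t, r, r)
  "rzzrzrz" → prefix "rzz" already present; 4 new (r, z, r, z)
  "rzzzztrt" → prefix "rzzzzt" already present; 2 new (r, t)
  "rzzz" → prefix "rzzz" already present; 0 new (none)
  "rzzzztrttt" → prefix "rzzzztrt" already present; 2 new (t, t)
  "rzzzzttz" → prefix "rzzzztt" already present; 1 new (z)
  "rzzzztrrtr" → prefix "rzzzztr" already present; 3 new (r, t, r)
  "rzrzrrzzzz" → prefix "rz" already present; 8 new (r, z, r, r, z, z, z, z)
  "rzzzzttzr" → prefix "rzzzzttz" already present; 1 new (r)
  "rzzrzzttzt" → prefix "rzzrz" already present; 5 new (z, t, t, z, t)
  "rzzrzzttt" → prefix "rzzrzztt" already present; 1 new (t)
  "rzz" → prefix "rzz" already present; 0 new (none)
Total nodes = 9 + 4 + 2 + 0 + 2 + 1 + 3 + 8 + 1 + 5 + 1 + 0 = 36

36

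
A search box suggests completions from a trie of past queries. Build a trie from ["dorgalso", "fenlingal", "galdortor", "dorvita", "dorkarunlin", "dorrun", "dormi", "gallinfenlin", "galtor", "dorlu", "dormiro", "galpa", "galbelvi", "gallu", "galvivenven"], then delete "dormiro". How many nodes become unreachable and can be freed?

Walk "dormiro" from the leaf back toward the root, removing each node that no remaining word uses.
The suffix "ro" (2 nodes) is used only by "dormiro"; "dormi" is itself a stored word, so pruning stops there.
Nodes removed: 2

2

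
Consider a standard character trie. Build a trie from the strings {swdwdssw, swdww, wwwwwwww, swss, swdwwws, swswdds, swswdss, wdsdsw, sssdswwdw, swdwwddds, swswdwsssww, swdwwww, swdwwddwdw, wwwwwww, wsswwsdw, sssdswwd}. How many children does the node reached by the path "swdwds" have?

1

The children of the "swdwds" node are the distinct next characters among strings starting with "swdwds".
Distinct next characters after "swdwds": s.
That node has 1 child edge.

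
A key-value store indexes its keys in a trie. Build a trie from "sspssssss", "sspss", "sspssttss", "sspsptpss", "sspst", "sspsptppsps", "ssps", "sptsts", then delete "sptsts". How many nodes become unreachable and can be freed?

5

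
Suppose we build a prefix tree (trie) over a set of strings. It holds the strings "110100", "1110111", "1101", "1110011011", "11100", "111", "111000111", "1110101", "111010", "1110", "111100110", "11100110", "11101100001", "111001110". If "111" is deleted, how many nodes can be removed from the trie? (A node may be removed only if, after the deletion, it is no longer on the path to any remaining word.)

0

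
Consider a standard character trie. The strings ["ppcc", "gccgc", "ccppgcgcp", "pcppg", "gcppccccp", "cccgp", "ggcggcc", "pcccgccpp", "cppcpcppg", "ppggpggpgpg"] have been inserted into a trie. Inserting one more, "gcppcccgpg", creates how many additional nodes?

3

The longest prefix of "gcppcccgpg" already in the trie is "gcppccc" (length 7).
New nodes needed: |"gcppcccgpg"| − 7 = 10 − 7 = 3.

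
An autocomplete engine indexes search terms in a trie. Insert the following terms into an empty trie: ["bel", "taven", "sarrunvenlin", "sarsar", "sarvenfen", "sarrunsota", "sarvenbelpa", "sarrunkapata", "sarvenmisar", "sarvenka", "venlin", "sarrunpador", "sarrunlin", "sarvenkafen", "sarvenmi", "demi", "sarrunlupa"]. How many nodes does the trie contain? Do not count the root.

Trace insertions, counting only characters that open a new branch:
  "bel" → 3 new (b, e, l)
  "taven" → 5 new (t, a, v, e, n)
  "sarrunvenlin" → 12 new (s, a, r, r, u, n, v, e, n, l, i, n)
  "sarsar" → prefix "sar" already present; 3 new (s, a, r)
  "sarvenfen" → prefix "sar" already present; 6 new (v, e, n, f, e, n)
  "sarrunsota" → prefix "sarrun" already present; 4 new (s, o, t, a)
  "sarvenbelpa" → prefix "sarven" already present; 5 new (b, e, l, p, a)
  "sarrunkapata" → prefix "sarrun" already present; 6 new (k, a, p, a, t, a)
  "sarvenmisar" → prefix "sarven" already present; 5 new (m, i, s, a, r)
  "sarvenka" → prefix "sarven" already present; 2 new (k, a)
  "venlin" → 6 new (v, e, n, l, i, n)
  "sarrunpador" → prefix "sarrun" already present; 5 new (p, a, d, o, r)
  "sarrunlin" → prefix "sarrun" already present; 3 new (l, i, n)
  "sarvenkafen" → prefix "sarvenka" already present; 3 new (f, e, n)
  "sarvenmi" → prefix "sarvenmi" already present; 0 new (none)
  "demi" → 4 new (d, e, m, i)
  "sarrunlupa" → prefix "sarrunl" already present; 3 new (u, p, a)
Total nodes = 3 + 5 + 12 + 3 + 6 + 4 + 5 + 6 + 5 + 2 + 6 + 5 + 3 + 3 + 0 + 4 + 3 = 75

75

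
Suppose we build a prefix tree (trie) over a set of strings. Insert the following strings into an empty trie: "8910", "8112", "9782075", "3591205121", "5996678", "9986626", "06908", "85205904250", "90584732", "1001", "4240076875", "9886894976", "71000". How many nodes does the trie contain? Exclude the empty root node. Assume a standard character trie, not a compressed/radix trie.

Insert word by word; a character creates a node only if that edge doesn't already exist:
  "8910" → 4 new (8, 9, 1, 0)
  "8112" → prefix "8" already present; 3 new (1, 1, 2)
  "9782075" → 7 new (9, 7, 8, 2, 0, 7, 5)
  "3591205121" → 10 new (3, 5, 9, 1, 2, 0, 5, 1, 2, 1)
  "5996678" → 7 new (5, 9, 9, 6, 6, 7, 8)
  "9986626" → prefix "9" already present; 6 new (9, 8, 6, 6, 2, 6)
  "06908" → 5 new (0, 6, 9, 0, 8)
  "85205904250" → prefix "8" already present; 10 new (5, 2, 0, 5, 9, 0, 4, 2, 5, 0)
  "90584732" → prefix "9" already present; 7 new (0, 5, 8, 4, 7, 3, 2)
  "1001" → 4 new (1, 0, 0, 1)
  "4240076875" → 10 new (4, 2, 4, 0, 0, 7, 6, 8, 7, 5)
  "9886894976" → prefix "9" already present; 9 new (8, 8, 6, 8, 9, 4, 9, 7, 6)
  "71000" → 5 new (7, 1, 0, 0, 0)
Total nodes = 4 + 3 + 7 + 10 + 7 + 6 + 5 + 10 + 7 + 4 + 10 + 9 + 5 = 87

87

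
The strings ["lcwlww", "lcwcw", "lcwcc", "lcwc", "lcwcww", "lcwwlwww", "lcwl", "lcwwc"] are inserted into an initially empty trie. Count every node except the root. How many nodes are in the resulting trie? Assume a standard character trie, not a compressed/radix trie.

16

Trace insertions, counting only characters that open a new branch:
  "lcwlww" → 6 new (l, c, w, l, w, w)
  "lcwcw" → prefix "lcw" already present; 2 new (c, w)
  "lcwcc" → prefix "lcwc" already present; 1 new (c)
  "lcwc" → prefix "lcwc" already present; 0 new (none)
  "lcwcww" → prefix "lcwcw" already present; 1 new (w)
  "lcwwlwww" → prefix "lcw" already present; 5 new (w, l, w, w, w)
  "lcwl" → prefix "lcwl" already present; 0 new (none)
  "lcwwc" → prefix "lcww" already present; 1 new (c)
Total nodes = 6 + 2 + 1 + 0 + 1 + 5 + 0 + 1 = 16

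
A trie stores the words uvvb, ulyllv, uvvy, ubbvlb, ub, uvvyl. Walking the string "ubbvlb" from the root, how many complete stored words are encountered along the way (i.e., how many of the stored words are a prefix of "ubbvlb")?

2

Walk "ubbvlb" from the root; an end-of-word marker is hit whenever a stored word is a prefix of "ubbvlb".
Prefixes of the query that are stored words: "ub", "ubbvlb"
Count: 2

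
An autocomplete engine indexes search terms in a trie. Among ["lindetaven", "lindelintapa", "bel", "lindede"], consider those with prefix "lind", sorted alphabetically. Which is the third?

lindetaven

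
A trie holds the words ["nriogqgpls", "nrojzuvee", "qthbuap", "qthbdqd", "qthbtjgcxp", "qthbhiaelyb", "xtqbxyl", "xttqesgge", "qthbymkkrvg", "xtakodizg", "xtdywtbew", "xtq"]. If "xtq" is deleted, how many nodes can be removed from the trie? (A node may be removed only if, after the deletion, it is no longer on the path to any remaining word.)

Walk "xtq" from the leaf back toward the root, removing each node that no remaining word uses.
Every node on "xtq" is still needed (e.g. by "xtqbxyl"), so nothing is freed.
Nodes removed: 0

0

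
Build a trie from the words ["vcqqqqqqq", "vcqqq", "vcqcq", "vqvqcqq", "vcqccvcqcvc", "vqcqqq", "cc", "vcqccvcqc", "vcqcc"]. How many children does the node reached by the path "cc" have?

0

The children of the "cc" node are the distinct next characters among strings starting with "cc".
No stored string extends past "cc".
That node has 0 child edges.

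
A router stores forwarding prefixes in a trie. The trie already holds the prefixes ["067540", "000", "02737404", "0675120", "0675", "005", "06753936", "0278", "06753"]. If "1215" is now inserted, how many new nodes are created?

4

Nothing in the trie begins with "1"; the whole of "1215" is new.
4 − 0 = 4 new nodes.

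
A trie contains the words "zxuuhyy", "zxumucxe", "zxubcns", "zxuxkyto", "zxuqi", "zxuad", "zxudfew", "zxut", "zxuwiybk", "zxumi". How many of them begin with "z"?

Traverse to the node for "z", then collect every word in that subtree.
Matches: "zxuad", "zxubcns", "zxudfew", "zxumi", "zxumucxe", "zxuqi", "zxut", "zxuuhyy", "zxuwiybk", "zxuxkyto"
Count: 10

10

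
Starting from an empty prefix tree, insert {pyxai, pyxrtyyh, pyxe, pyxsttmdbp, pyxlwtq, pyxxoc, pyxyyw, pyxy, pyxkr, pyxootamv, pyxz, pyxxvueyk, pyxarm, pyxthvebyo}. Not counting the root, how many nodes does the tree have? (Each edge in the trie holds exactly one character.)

Insert word by word; a character creates a node only if that edge doesn't already exist:
  "pyxai" → 5 new (p, y, x, a, i)
  "pyxrtyyh" → prefix "pyx" already present; 5 new (r, t, y, y, h)
  "pyxe" → prefix "pyx" already present; 1 new (e)
  "pyxsttmdbp" → prefix "pyx" already present; 7 new (s, t, t, m, d, b, p)
  "pyxlwtq" → prefix "pyx" already present; 4 new (l, w, t, q)
  "pyxxoc" → prefix "pyx" already present; 3 new (x, o, c)
  "pyxyyw" → prefix "pyx" already present; 3 new (y, y, w)
  "pyxy" → prefix "pyxy" already present; 0 new (none)
  "pyxkr" → prefix "pyx" already present; 2 new (k, r)
  "pyxootamv" → prefix "pyx" already present; 6 new (o, o, t, a, m, v)
  "pyxz" → prefix "pyx" already present; 1 new (z)
  "pyxxvueyk" → prefix "pyxx" already present; 5 new (v, u, e, y, k)
  "pyxarm" → prefix "pyxa" already present; 2 new (r, m)
  "pyxthvebyo" → prefix "pyx" already present; 7 new (t, h, v, e, b, y, o)
Total nodes = 5 + 5 + 1 + 7 + 4 + 3 + 3 + 0 + 2 + 6 + 1 + 5 + 2 + 7 = 51

51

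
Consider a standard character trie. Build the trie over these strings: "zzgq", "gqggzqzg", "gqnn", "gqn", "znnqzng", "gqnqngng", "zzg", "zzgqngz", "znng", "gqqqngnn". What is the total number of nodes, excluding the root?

35

Trie structure (* marks end of a word):
(root)
├─ g
│  └─ q
│     ├─ g
│     │  └─ g
│     │     └─ z
│     │        └─ q
│     │           └─ z
│     │              └─ g *
│     ├─ n *
│     │  ├─ n *
│     │  └─ q
│     │     └─ n
│     │        └─ g
│     │           └─ n
│     │              └─ g *
│     └─ q
│        └─ q
│           └─ n
│              └─ g
│                 └─ n
│                    └─ n *
└─ z
   ├─ n
   │  └─ n
   │     ├─ g *
   │     └─ q
   │        └─ z
   │           └─ n
   │              └─ g *
   └─ z
      └─ g *
         └─ q *
            └─ n
               └─ g
                  └─ z *
Counting every labelled node above: 35.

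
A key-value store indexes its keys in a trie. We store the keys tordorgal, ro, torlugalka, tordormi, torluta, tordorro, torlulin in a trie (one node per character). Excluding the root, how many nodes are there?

27

Trie structure (* marks end of a word):
(root)
├─ r
│  └─ o *
└─ t
   └─ o
      └─ r
         ├─ d
         │  └─ o
         │     └─ r
         │        ├─ g
         │        │  └─ a
         │        │     └─ l *
         │        ├─ m
         │        │  └─ i *
         │        └─ r
         │           └─ o *
         └─ l
            └─ u
               ├─ g
               │  └─ a
               │     └─ l
               │        └─ k
               │           └─ a *
               ├─ l
               │  └─ i
               │     └─ n *
               └─ t
                  └─ a *
Counting every labelled node above: 27.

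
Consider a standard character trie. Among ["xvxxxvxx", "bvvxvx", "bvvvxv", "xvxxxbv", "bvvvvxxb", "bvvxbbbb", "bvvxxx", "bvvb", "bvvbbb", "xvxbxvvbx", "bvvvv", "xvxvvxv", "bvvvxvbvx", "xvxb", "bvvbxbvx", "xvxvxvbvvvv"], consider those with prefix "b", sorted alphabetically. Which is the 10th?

bvvxxx

Words with prefix "b", in lexicographic order: "bvvb", "bvvbbb", "bvvbxbvx", "bvvvv", "bvvvvxxb", "bvvvxv", "bvvvxvbvx", "bvvxbbbb", "bvvxvx", "bvvxxx"
The 10th is bvvxxx.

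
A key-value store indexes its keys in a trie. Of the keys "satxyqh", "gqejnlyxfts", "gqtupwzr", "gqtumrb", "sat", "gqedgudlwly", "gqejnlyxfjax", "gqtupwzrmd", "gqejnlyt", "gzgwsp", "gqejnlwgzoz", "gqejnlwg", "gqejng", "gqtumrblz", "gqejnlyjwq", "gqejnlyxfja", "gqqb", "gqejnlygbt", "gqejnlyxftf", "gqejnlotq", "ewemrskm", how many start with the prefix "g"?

18

Walk to "g"; the words in its subtree are exactly those with that prefix.
Matches: "gqedgudlwly", "gqejng", "gqejnlotq", "gqejnlwg", "gqejnlwgzoz", "gqejnlygbt", "gqejnlyjwq", "gqejnlyt", "gqejnlyxfja", "gqejnlyxfjax", "gqejnlyxftf", "gqejnlyxfts", "gqqb", "gqtumrb", "gqtumrblz", "gqtupwzr", "gqtupwzrmd", "gzgwsp"
Count: 18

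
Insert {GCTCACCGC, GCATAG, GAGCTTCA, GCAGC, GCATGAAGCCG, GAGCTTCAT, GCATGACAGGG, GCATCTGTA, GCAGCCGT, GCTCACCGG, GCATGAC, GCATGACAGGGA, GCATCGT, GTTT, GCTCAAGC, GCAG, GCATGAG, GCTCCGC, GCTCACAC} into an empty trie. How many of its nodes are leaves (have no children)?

14

A leaf is a node with no children — equivalently, the end of a word that is not a proper prefix of any other stored word.
Those words: "GAGCTTCAT", "GCAGCCGT", "GCATAG", "GCATCGT", "GCATCTGTA", "GCATGAAGCCG", "GCATGACAGGGA", "GCATGAG", "GCTCAAGC", "GCTCACAC", "GCTCACCGC", "GCTCACCGG", "GCTCCGC", "GTTT"
Leaf count: 14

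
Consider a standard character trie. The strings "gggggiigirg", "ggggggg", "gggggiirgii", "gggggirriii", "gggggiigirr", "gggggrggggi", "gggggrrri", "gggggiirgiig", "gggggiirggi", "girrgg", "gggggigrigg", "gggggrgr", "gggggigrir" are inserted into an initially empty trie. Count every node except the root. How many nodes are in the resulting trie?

47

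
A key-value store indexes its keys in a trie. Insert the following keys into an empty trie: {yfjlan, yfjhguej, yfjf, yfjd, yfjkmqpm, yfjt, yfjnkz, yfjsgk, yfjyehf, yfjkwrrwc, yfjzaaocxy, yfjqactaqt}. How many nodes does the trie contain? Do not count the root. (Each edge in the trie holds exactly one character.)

48

Count nodes per top-level branch (shared prefixes stored once):
  'y'-branch (yfjd, yfjf, yfjhguej, yfjkmqpm, yfjkwrrwc, yfjlan, yfjnkz, yfjqactaqt, yfjsgk, yfjt, yfjyehf, yfjzaaocxy): 48 nodes
Sum: 48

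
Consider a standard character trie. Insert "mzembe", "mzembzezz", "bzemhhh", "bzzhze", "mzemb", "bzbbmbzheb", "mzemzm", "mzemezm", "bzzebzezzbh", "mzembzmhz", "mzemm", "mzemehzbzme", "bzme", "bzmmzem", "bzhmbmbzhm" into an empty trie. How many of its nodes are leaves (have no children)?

14

A leaf is a node with no children — equivalently, the end of a word that is not a proper prefix of any other stored word.
Those words: "bzbbmbzheb", "bzemhhh", "bzhmbmbzhm", "bzme", "bzmmzem", "bzzebzezzbh", "bzzhze", "mzembe", "mzembzezz", "mzembzmhz", "mzemehzbzme", "mzemezm", "mzemm", "mzemzm"
Leaf count: 14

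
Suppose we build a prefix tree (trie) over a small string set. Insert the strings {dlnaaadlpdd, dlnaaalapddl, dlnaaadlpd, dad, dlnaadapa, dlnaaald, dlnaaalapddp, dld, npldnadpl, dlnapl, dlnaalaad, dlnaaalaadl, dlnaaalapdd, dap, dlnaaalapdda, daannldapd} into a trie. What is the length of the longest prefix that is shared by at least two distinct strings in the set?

Look for the deepest trie node that still has at least two words in its subtree.
e.g. "dlnaaalapdd" and "dlnaaalapdda" share the prefix "dlnaaalapdd" of length 11; no pair shares a longer one.
Longest shared-prefix length: 11

11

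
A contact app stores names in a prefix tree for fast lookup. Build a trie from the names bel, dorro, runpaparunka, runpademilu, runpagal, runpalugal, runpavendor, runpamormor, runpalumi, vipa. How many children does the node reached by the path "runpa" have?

6

Follow the path "runpa" to its node, then look at its outgoing edges.
Characters that immediately follow "runpa" among the stored strings: {d, g, l, m, p, v}.
That node has 6 child edges.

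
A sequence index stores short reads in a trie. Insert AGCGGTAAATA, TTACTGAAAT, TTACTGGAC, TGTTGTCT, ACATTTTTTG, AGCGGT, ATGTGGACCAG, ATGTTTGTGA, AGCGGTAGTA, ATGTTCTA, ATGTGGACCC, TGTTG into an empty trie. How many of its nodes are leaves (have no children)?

A leaf is a node with no children — equivalently, the end of a word that is not a proper prefix of any other stored word.
Those words: "ACATTTTTTG", "AGCGGTAAATA", "AGCGGTAGTA", "ATGTGGACCAG", "ATGTGGACCC", "ATGTTCTA", "ATGTTTGTGA", "TGTTGTCT", "TTACTGAAAT", "TTACTGGAC"
Leaf count: 10

10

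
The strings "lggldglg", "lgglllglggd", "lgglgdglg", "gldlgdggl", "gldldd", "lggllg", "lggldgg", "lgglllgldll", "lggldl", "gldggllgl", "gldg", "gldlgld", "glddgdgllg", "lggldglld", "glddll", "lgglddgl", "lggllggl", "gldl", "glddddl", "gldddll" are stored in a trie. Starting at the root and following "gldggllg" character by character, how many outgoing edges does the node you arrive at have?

1

The children of the "gldggllg" node are the distinct next characters among strings starting with "gldggllg".
Characters that immediately follow "gldggllg" among the stored strings: {l}.
That node has 1 child edge.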